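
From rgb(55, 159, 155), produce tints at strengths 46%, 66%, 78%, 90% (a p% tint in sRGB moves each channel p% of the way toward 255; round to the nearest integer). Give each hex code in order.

#93cbc9, #bbdedd, #d3eae9, #ebf5f5

46%: (55 + 92 = 147→147, 159 + 44.16 = 203.16→203, 155 + 46 = 201→201) → #93cbc9
66%: (55 + 132 = 187→187, 159 + 63.36 = 222.36→222, 155 + 66 = 221→221) → #bbdedd
78%: (55 + 156 = 211→211, 159 + 74.88 = 233.88→234, 155 + 78 = 233→233) → #d3eae9
90%: (55 + 180 = 235→235, 159 + 86.4 = 245.4→245, 155 + 90 = 245→245) → #ebf5f5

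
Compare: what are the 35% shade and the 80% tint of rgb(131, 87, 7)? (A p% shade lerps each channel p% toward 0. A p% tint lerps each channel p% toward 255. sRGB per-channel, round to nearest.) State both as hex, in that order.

35% shade:
  R: 131 − 45.85 = 85.15 → 85
  G: 87 − 30.45 = 56.55 → 57
  B: 7 + 0.35×(0−7) = 7 − 2.45 = 4.55 → 5
  → #553905
80% tint:
  R: 131 + 99.2 = 230.2 → 230
  G: 87 + 134.4 = 221.4 → 221
  B: 7 + 0.8×(255−7) = 7 + 198.4 = 205.4 → 205
  → #e6ddcd

#553905, #e6ddcd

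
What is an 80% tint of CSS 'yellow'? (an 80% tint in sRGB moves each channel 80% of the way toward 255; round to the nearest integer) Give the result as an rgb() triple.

CSS yellow is rgb(255, 255, 0).
Per channel, c → c + 0.8(255 − c):
  R: 255 + 0.8×(255−255) = 255 + 0 = 255 → 255
  G: 255 + 0 = 255 → 255
  B: 0 + 0.8×(255−0) = 0 + 204 = 204 → 204

rgb(255, 255, 204)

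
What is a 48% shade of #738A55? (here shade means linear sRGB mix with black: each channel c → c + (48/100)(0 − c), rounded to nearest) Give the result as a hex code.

#3C482C

#738A55 is rgb(115, 138, 85).
Lerp each channel 48% toward 0:
  R: 115 − 55.2 = 59.8 → 60
  G: 138 + 0.48×(0−138) = 138 − 66.24 = 71.76 → 72
  B: 85 + 0.48×(0−85) = 85 − 40.8 = 44.2 → 44
rgb(60, 72, 44) = #3C482C.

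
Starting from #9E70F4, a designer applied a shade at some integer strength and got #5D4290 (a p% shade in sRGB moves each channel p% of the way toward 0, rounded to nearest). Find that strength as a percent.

#9E70F4 is rgb(158, 112, 244); #5D4290 is rgb(93, 66, 144).
On the B channel (widest range): 144 ≈ 244 + (p/100)(0 − 244), so p ≈ 100×(144 − 244)/(0 − 244) = -10000/-244 = 40.98.
p = 41 reproduces all three channels after rounding.

41%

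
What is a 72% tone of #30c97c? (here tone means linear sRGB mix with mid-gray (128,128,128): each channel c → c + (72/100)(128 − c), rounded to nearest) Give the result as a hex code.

#30c97c is rgb(48, 201, 124).
A 72% tone moves each channel 72% toward 128:
  R: 48 + 57.6 = 105.6 → 106
  G: 201 − 52.56 = 148.44 → 148
  B: 124 + 0.72×(128−124) = 124 + 2.88 = 126.88 → 127
rgb(106, 148, 127) = #6a947f.

#6a947f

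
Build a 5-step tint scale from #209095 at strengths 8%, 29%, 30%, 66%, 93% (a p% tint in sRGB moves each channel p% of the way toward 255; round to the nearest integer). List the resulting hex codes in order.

#209095 is rgb(32, 144, 149).
8%: (32 + 17.84 = 49.84→50, 144 + 8.88 = 152.88→153, 149 + 8.48 = 157.48→157) → #32999D
29%: (32 + 64.67 = 96.67→97, 144 + 32.19 = 176.19→176, 149 + 30.74 = 179.74→180) → #61B0B4
30%: (32 + 66.9 = 98.9→99, 144 + 33.3 = 177.3→177, 149 + 31.8 = 180.8→181) → #63B1B5
66%: (32 + 147.18 = 179.18→179, 144 + 73.26 = 217.26→217, 149 + 69.96 = 218.96→219) → #B3D9DB
93%: (32 + 207.39 = 239.39→239, 144 + 103.23 = 247.23→247, 149 + 98.58 = 247.58→248) → #EFF7F8

#32999D, #61B0B4, #63B1B5, #B3D9DB, #EFF7F8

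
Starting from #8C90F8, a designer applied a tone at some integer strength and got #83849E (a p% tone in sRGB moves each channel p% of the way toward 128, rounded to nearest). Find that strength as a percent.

#8C90F8 is rgb(140, 144, 248); #83849E is rgb(131, 132, 158).
On the B channel (widest range): 158 ≈ 248 + (p/100)(128 − 248), so p ≈ 100×(158 − 248)/(128 − 248) = -9000/-120 = 75.00.
p = 75 reproduces all three channels after rounding.

75%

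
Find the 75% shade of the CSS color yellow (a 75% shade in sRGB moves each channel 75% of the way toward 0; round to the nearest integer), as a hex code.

#404000

CSS yellow is rgb(255, 255, 0).
Per channel, c → c + 0.75(0 − c):
  R: 255 + 0.75×(0−255) = 255 − 191.25 = 63.75 → 64
  G: 255 + 0.75×(0−255) = 255 − 191.25 = 63.75 → 64
  B: 0 + 0 = 0 → 0
rgb(64, 64, 0) = #404000.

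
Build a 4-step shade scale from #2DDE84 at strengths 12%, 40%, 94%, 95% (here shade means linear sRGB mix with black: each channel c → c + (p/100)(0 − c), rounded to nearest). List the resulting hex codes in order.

#28C374, #1B854F, #030D08, #020B07

#2DDE84 is rgb(45, 222, 132).
12%: (45 − 5.4 = 39.6→40, 222 − 26.64 = 195.36→195, 132 − 15.84 = 116.16→116) → #28C374
40%: (45 − 18 = 27→27, 222 − 88.8 = 133.2→133, 132 − 52.8 = 79.2→79) → #1B854F
94%: (45 − 42.3 = 2.7→3, 222 − 208.68 = 13.32→13, 132 − 124.08 = 7.92→8) → #030D08
95%: (45 − 42.75 = 2.25→2, 222 − 210.9 = 11.1→11, 132 − 125.4 = 6.6→7) → #020B07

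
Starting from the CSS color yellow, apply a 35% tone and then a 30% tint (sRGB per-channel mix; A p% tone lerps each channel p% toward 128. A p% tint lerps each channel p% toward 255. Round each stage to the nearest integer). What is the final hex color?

#E0E06C

CSS yellow is rgb(255, 255, 0).
Per channel, c → c + 0.35(128 − c):
  R: 255 + 0.35×(128−255) = 255 − 44.45 = 210.55 → 211
  G: 255 + 0.35×(128−255) = 255 − 44.45 = 210.55 → 211
  B: 0 + 0.35×(128−0) = 0 + 44.8 = 44.8 → 45
After the tone: rgb(211, 211, 45) = #D3D32D.
Lerp each channel 30% toward 255:
  R: 211 + 0.3×(255−211) = 211 + 13.2 = 224.2 → 224
  G: 211 + 13.2 = 224.2 → 224
  B: 45 + 0.3×(255−45) = 45 + 63 = 108 → 108
rgb(224, 224, 108) = #E0E06C.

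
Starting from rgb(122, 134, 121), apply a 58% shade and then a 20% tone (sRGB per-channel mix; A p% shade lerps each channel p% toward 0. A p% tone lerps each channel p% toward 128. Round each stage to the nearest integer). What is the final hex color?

#424642

A 58% shade moves each channel 58% toward 0:
  R: 122 − 70.76 = 51.24 → 51
  G: 134 − 77.72 = 56.28 → 56
  B: 121 + 0.58×(0−121) = 121 − 70.18 = 50.82 → 51
After the shade: rgb(51, 56, 51) = #333833.
Per channel, c → c + 0.2(128 − c):
  R: 51 + 15.4 = 66.4 → 66
  G: 56 + 14.4 = 70.4 → 70
  B: 51 + 0.2×(128−51) = 51 + 15.4 = 66.4 → 66
rgb(66, 70, 66) = #424642.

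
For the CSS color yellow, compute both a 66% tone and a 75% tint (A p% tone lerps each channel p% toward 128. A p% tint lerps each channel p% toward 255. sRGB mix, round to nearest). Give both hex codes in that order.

CSS yellow is rgb(255, 255, 0).
66% tone:
  R: 255 − 83.82 = 171.18 → 171
  G: 255 + 0.66×(128−255) = 255 − 83.82 = 171.18 → 171
  B: 0 + 0.66×(128−0) = 0 + 84.48 = 84.48 → 84
  → #ABAB54
75% tint:
  R: 255 + 0 = 255 → 255
  G: 255 + 0.75×(255−255) = 255 + 0 = 255 → 255
  B: 0 + 0.75×(255−0) = 0 + 191.25 = 191.25 → 191
  → #FFFFBF

#ABAB54, #FFFFBF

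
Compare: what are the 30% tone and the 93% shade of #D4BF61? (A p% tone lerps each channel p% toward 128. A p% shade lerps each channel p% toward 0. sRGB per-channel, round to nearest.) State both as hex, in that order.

#D4BF61 is rgb(212, 191, 97).
30% tone:
  R: 212 + 0.3×(128−212) = 212 − 25.2 = 186.8 → 187
  G: 191 − 18.9 = 172.1 → 172
  B: 97 + 0.3×(128−97) = 97 + 9.3 = 106.3 → 106
  → #BBAC6A
93% shade:
  R: 212 + 0.93×(0−212) = 212 − 197.16 = 14.84 → 15
  G: 191 + 0.93×(0−191) = 191 − 177.63 = 13.37 → 13
  B: 97 + 0.93×(0−97) = 97 − 90.21 = 6.79 → 7
  → #0F0D07

#BBAC6A, #0F0D07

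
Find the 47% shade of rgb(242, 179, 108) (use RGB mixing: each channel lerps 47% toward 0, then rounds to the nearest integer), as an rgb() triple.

rgb(128, 95, 57)

Lerp each channel 47% toward 0:
  R: 242 − 113.74 = 128.26 → 128
  G: 179 + 0.47×(0−179) = 179 − 84.13 = 94.87 → 95
  B: 108 + 0.47×(0−108) = 108 − 50.76 = 57.24 → 57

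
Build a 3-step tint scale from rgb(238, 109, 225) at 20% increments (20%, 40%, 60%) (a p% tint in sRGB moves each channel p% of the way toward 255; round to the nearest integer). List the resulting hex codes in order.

20%: (238 + 3.4 = 241.4→241, 109 + 29.2 = 138.2→138, 225 + 6 = 231→231) → #f18ae7
40%: (238 + 6.8 = 244.8→245, 109 + 58.4 = 167.4→167, 225 + 12 = 237→237) → #f5a7ed
60%: (238 + 10.2 = 248.2→248, 109 + 87.6 = 196.6→197, 225 + 18 = 243→243) → #f8c5f3

#f18ae7, #f5a7ed, #f8c5f3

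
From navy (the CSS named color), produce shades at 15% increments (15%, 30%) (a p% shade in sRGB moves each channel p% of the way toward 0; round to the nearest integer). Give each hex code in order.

CSS navy is rgb(0, 0, 128).
15%: (0→0, 0→0, 128 − 19.2 = 108.8→109) → #00006d
30%: (0→0, 0→0, 128 − 38.4 = 89.6→90) → #00005a

#00006d, #00005a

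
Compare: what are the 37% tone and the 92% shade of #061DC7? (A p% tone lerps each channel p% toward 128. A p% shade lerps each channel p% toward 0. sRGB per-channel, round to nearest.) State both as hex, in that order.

#3342AD, #000210

#061DC7 is rgb(6, 29, 199).
37% tone:
  R: 6 + 45.14 = 51.14 → 51
  G: 29 + 0.37×(128−29) = 29 + 36.63 = 65.63 → 66
  B: 199 + 0.37×(128−199) = 199 − 26.27 = 172.73 → 173
  → #3342AD
92% shade:
  R: 6 + 0.92×(0−6) = 6 − 5.52 = 0.48 → 0
  G: 29 + 0.92×(0−29) = 29 − 26.68 = 2.32 → 2
  B: 199 + 0.92×(0−199) = 199 − 183.08 = 15.92 → 16
  → #000210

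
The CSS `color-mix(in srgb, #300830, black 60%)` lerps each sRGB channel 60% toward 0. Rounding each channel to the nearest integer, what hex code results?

#130313

#300830 is rgb(48, 8, 48).
Per channel, c → c + 0.6(0 − c):
  R: 48 − 28.8 = 19.2 → 19
  G: 8 − 4.8 = 3.2 → 3
  B: 48 + 0.6×(0−48) = 48 − 28.8 = 19.2 → 19
rgb(19, 3, 19) = #130313.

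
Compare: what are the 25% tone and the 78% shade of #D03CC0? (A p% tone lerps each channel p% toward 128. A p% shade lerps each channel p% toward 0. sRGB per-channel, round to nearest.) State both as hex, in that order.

#D03CC0 is rgb(208, 60, 192).
25% tone:
  R: 208 + 0.25×(128−208) = 208 − 20 = 188 → 188
  G: 60 + 17 = 77 → 77
  B: 192 + 0.25×(128−192) = 192 − 16 = 176 → 176
  → #BC4DB0
78% shade:
  R: 208 + 0.78×(0−208) = 208 − 162.24 = 45.76 → 46
  G: 60 − 46.8 = 13.2 → 13
  B: 192 + 0.78×(0−192) = 192 − 149.76 = 42.24 → 42
  → #2E0D2A

#BC4DB0, #2E0D2A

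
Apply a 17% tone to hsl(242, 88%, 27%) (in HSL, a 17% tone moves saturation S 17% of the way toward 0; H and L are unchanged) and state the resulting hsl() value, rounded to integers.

S moves 17% from 88 toward 0: 88 − 14.96 = 73.04 → 73.
H and L are unchanged.

hsl(242, 73%, 27%)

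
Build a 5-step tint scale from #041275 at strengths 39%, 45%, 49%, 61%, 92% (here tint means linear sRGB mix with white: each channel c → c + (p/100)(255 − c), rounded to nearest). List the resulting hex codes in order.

#666EAB, #757DB3, #7F86B9, #9DA3C9, #EBECF4

#041275 is rgb(4, 18, 117).
39%: (4 + 97.89 = 101.89→102, 18 + 92.43 = 110.43→110, 117 + 53.82 = 170.82→171) → #666EAB
45%: (4 + 112.95 = 116.95→117, 18 + 106.65 = 124.65→125, 117 + 62.1 = 179.1→179) → #757DB3
49%: (4 + 122.99 = 126.99→127, 18 + 116.13 = 134.13→134, 117 + 67.62 = 184.62→185) → #7F86B9
61%: (4 + 153.11 = 157.11→157, 18 + 144.57 = 162.57→163, 117 + 84.18 = 201.18→201) → #9DA3C9
92%: (4 + 230.92 = 234.92→235, 18 + 218.04 = 236.04→236, 117 + 126.96 = 243.96→244) → #EBECF4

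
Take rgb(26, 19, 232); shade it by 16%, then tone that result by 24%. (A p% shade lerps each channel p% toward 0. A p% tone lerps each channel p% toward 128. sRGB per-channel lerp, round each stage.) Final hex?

#2F2BB3

Lerp each channel 16% toward 0:
  R: 26 − 4.16 = 21.84 → 22
  G: 19 + 0.16×(0−19) = 19 − 3.04 = 15.96 → 16
  B: 232 + 0.16×(0−232) = 232 − 37.12 = 194.88 → 195
After the shade: rgb(22, 16, 195) = #1610C3.
Lerp each channel 24% toward 128:
  R: 22 + 25.44 = 47.44 → 47
  G: 16 + 26.88 = 42.88 → 43
  B: 195 + 0.24×(128−195) = 195 − 16.08 = 178.92 → 179
rgb(47, 43, 179) = #2F2BB3.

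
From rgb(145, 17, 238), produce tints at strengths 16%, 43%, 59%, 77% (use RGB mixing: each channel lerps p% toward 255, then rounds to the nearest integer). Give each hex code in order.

#a337f1, #c077f5, #d29df8, #e6c8fb

16%: (145 + 17.6 = 162.6→163, 17 + 38.08 = 55.08→55, 238 + 2.72 = 240.72→241) → #a337f1
43%: (145 + 47.3 = 192.3→192, 17 + 102.34 = 119.34→119, 238 + 7.31 = 245.31→245) → #c077f5
59%: (145 + 64.9 = 209.9→210, 17 + 140.42 = 157.42→157, 238 + 10.03 = 248.03→248) → #d29df8
77%: (145 + 84.7 = 229.7→230, 17 + 183.26 = 200.26→200, 238 + 13.09 = 251.09→251) → #e6c8fb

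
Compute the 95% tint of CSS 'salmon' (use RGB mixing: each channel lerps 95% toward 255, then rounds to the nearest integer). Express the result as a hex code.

#FFF9F8

CSS salmon is rgb(250, 128, 114).
Lerp each channel 95% toward 255:
  R: 250 + 4.75 = 254.75 → 255
  G: 128 + 0.95×(255−128) = 128 + 120.65 = 248.65 → 249
  B: 114 + 133.95 = 247.95 → 248
rgb(255, 249, 248) = #FFF9F8.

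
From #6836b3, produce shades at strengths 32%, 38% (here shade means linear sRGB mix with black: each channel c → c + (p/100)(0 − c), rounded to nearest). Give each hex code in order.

#6836b3 is rgb(104, 54, 179).
32%: (104 − 33.28 = 70.72→71, 54 − 17.28 = 36.72→37, 179 − 57.28 = 121.72→122) → #47257a
38%: (104 − 39.52 = 64.48→64, 54 − 20.52 = 33.48→33, 179 − 68.02 = 110.98→111) → #40216f

#47257a, #40216f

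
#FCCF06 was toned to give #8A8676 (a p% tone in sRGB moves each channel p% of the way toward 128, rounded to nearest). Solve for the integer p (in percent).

92%

#FCCF06 is rgb(252, 207, 6); #8A8676 is rgb(138, 134, 118).
On the R channel (widest range): 138 ≈ 252 + (p/100)(128 − 252), so p ≈ 100×(138 − 252)/(128 − 252) = -11400/-124 = 91.94.
p = 92 reproduces all three channels after rounding.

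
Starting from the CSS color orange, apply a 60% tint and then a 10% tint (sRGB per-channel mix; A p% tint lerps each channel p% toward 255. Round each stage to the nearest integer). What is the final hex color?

#ffdfa3

CSS orange is rgb(255, 165, 0).
Per channel, c → c + 0.6(255 − c):
  R: 255 + 0.6×(255−255) = 255 + 0 = 255 → 255
  G: 165 + 54 = 219 → 219
  B: 0 + 0.6×(255−0) = 0 + 153 = 153 → 153
After the tint: rgb(255, 219, 153) = #ffdb99.
A 10% tint moves each channel 10% toward 255:
  R: 255 + 0.1×(255−255) = 255 + 0 = 255 → 255
  G: 219 + 3.6 = 222.6 → 223
  B: 153 + 0.1×(255−153) = 153 + 10.2 = 163.2 → 163
rgb(255, 223, 163) = #ffdfa3.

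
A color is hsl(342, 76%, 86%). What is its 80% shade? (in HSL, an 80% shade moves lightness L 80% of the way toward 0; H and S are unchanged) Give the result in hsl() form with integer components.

L moves 80% from 86 toward 0: 86 − 68.8 = 17.2 → 17.
H and S are unchanged.

hsl(342, 76%, 17%)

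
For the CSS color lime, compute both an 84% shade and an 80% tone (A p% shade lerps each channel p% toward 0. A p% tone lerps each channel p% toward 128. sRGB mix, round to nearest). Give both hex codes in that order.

#002900, #669966

CSS lime is rgb(0, 255, 0).
84% shade:
  R: 0 + 0 = 0 → 0
  G: 255 − 214.2 = 40.8 → 41
  B: 0 + 0.84×(0−0) = 0 + 0 = 0 → 0
  → #002900
80% tone:
  R: 0 + 0.8×(128−0) = 0 + 102.4 = 102.4 → 102
  G: 255 + 0.8×(128−255) = 255 − 101.6 = 153.4 → 153
  B: 0 + 0.8×(128−0) = 0 + 102.4 = 102.4 → 102
  → #669966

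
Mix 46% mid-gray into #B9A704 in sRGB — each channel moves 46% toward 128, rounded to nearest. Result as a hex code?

#9F953D

#B9A704 is rgb(185, 167, 4).
Per channel, c → c + 0.46(128 − c):
  R: 185 − 26.22 = 158.78 → 159
  G: 167 + 0.46×(128−167) = 167 − 17.94 = 149.06 → 149
  B: 4 + 0.46×(128−4) = 4 + 57.04 = 61.04 → 61
rgb(159, 149, 61) = #9F953D.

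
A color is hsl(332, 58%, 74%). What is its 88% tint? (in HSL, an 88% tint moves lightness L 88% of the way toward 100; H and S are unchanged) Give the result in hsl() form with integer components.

L moves 88% from 74 toward 100: 74 + 22.88 = 96.88 → 97.
H and S are unchanged.

hsl(332, 58%, 97%)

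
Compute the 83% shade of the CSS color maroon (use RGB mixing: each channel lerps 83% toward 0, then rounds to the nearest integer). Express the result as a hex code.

CSS maroon is rgb(128, 0, 0).
An 83% shade moves each channel 83% toward 0:
  R: 128 + 0.83×(0−128) = 128 − 106.24 = 21.76 → 22
  G: 0 + 0.83×(0−0) = 0 + 0 = 0 → 0
  B: 0 + 0.83×(0−0) = 0 + 0 = 0 → 0
rgb(22, 0, 0) = #160000.

#160000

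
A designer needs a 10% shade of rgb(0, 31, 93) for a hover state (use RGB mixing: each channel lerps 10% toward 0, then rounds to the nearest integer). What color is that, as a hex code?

#001C54

Per channel, c → c + 0.1(0 − c):
  R: 0 + 0.1×(0−0) = 0 + 0 = 0 → 0
  G: 31 + 0.1×(0−31) = 31 − 3.1 = 27.9 → 28
  B: 93 + 0.1×(0−93) = 93 − 9.3 = 83.7 → 84
rgb(0, 28, 84) = #001C54.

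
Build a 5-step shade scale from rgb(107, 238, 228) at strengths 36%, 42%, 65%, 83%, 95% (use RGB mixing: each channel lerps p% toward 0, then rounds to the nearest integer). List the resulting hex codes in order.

36%: (107 − 38.52 = 68.48→68, 238 − 85.68 = 152.32→152, 228 − 82.08 = 145.92→146) → #449892
42%: (107 − 44.94 = 62.06→62, 238 − 99.96 = 138.04→138, 228 − 95.76 = 132.24→132) → #3E8A84
65%: (107 − 69.55 = 37.45→37, 238 − 154.7 = 83.3→83, 228 − 148.2 = 79.8→80) → #255350
83%: (107 − 88.81 = 18.19→18, 238 − 197.54 = 40.46→40, 228 − 189.24 = 38.76→39) → #122827
95%: (107 − 101.65 = 5.35→5, 238 − 226.1 = 11.9→12, 228 − 216.6 = 11.4→11) → #050C0B

#449892, #3E8A84, #255350, #122827, #050C0B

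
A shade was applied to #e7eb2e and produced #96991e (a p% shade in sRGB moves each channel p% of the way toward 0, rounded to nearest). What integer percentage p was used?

#e7eb2e is rgb(231, 235, 46); #96991e is rgb(150, 153, 30).
On the G channel (widest range): 153 ≈ 235 + (p/100)(0 − 235), so p ≈ 100×(153 − 235)/(0 − 235) = -8200/-235 = 34.89.
p = 35 reproduces all three channels after rounding.

35%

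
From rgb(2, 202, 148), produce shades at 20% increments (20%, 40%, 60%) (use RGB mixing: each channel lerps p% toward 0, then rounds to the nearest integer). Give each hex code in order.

#02a276, #017959, #01513b

20%: (2→2, 202 − 40.4 = 161.6→162, 148 − 29.6 = 118.4→118) → #02a276
40%: (2 − 0.8 = 1.2→1, 202 − 80.8 = 121.2→121, 148 − 59.2 = 88.8→89) → #017959
60%: (2 − 1.2 = 0.8→1, 202 − 121.2 = 80.8→81, 148 − 88.8 = 59.2→59) → #01513b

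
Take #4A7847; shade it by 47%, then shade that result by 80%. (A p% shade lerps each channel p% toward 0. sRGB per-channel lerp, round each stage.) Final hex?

#4A7847 is rgb(74, 120, 71).
Per channel, c → c + 0.47(0 − c):
  R: 74 − 34.78 = 39.22 → 39
  G: 120 + 0.47×(0−120) = 120 − 56.4 = 63.6 → 64
  B: 71 + 0.47×(0−71) = 71 − 33.37 = 37.63 → 38
After the shade: rgb(39, 64, 38) = #274026.
Per channel, c → c + 0.8(0 − c):
  R: 39 − 31.2 = 7.8 → 8
  G: 64 + 0.8×(0−64) = 64 − 51.2 = 12.8 → 13
  B: 38 + 0.8×(0−38) = 38 − 30.4 = 7.6 → 8
rgb(8, 13, 8) = #080D08.

#080D08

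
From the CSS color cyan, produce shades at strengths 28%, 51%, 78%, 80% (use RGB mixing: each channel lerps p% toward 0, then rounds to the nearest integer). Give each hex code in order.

#00B8B8, #007D7D, #003838, #003333

CSS cyan is rgb(0, 255, 255).
28%: (0→0, 255 − 71.4 = 183.6→184, 255 − 71.4 = 183.6→184) → #00B8B8
51%: (0→0, 255 − 130.05 = 124.95→125, 255 − 130.05 = 124.95→125) → #007D7D
78%: (0→0, 255 − 198.9 = 56.1→56, 255 − 198.9 = 56.1→56) → #003838
80%: (0→0, 255 − 204 = 51→51, 255 − 204 = 51→51) → #003333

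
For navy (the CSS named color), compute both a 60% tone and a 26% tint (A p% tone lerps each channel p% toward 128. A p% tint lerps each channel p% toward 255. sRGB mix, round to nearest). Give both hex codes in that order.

#4d4d80, #4242a1

CSS navy is rgb(0, 0, 128).
60% tone:
  R: 0 + 76.8 = 76.8 → 77
  G: 0 + 0.6×(128−0) = 0 + 76.8 = 76.8 → 77
  B: 128 + 0 = 128 → 128
  → #4d4d80
26% tint:
  R: 0 + 66.3 = 66.3 → 66
  G: 0 + 66.3 = 66.3 → 66
  B: 128 + 33.02 = 161.02 → 161
  → #4242a1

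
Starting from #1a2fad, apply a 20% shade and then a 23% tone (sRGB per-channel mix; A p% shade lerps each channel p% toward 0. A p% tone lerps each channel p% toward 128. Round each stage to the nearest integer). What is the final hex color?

#2e3b88

#1a2fad is rgb(26, 47, 173).
Lerp each channel 20% toward 0:
  R: 26 − 5.2 = 20.8 → 21
  G: 47 − 9.4 = 37.6 → 38
  B: 173 + 0.2×(0−173) = 173 − 34.6 = 138.4 → 138
After the shade: rgb(21, 38, 138) = #15268a.
A 23% tone moves each channel 23% toward 128:
  R: 21 + 0.23×(128−21) = 21 + 24.61 = 45.61 → 46
  G: 38 + 20.7 = 58.7 → 59
  B: 138 + 0.23×(128−138) = 138 − 2.3 = 135.7 → 136
rgb(46, 59, 136) = #2e3b88.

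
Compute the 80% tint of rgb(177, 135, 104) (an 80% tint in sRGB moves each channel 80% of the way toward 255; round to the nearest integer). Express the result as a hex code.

An 80% tint moves each channel 80% toward 255:
  R: 177 + 0.8×(255−177) = 177 + 62.4 = 239.4 → 239
  G: 135 + 0.8×(255−135) = 135 + 96 = 231 → 231
  B: 104 + 0.8×(255−104) = 104 + 120.8 = 224.8 → 225
rgb(239, 231, 225) = #EFE7E1.

#EFE7E1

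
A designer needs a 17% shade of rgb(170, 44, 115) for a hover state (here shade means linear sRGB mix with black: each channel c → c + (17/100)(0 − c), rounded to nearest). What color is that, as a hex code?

Lerp each channel 17% toward 0:
  R: 170 − 28.9 = 141.1 → 141
  G: 44 + 0.17×(0−44) = 44 − 7.48 = 36.52 → 37
  B: 115 − 19.55 = 95.45 → 95
rgb(141, 37, 95) = #8D255F.

#8D255F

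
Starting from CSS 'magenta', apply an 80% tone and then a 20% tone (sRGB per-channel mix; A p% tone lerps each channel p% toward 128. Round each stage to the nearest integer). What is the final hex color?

#946B94

CSS magenta is rgb(255, 0, 255).
Lerp each channel 80% toward 128:
  R: 255 − 101.6 = 153.4 → 153
  G: 0 + 0.8×(128−0) = 0 + 102.4 = 102.4 → 102
  B: 255 + 0.8×(128−255) = 255 − 101.6 = 153.4 → 153
After the tone: rgb(153, 102, 153) = #996699.
A 20% tone moves each channel 20% toward 128:
  R: 153 + 0.2×(128−153) = 153 − 5 = 148 → 148
  G: 102 + 0.2×(128−102) = 102 + 5.2 = 107.2 → 107
  B: 153 − 5 = 148 → 148
rgb(148, 107, 148) = #946B94.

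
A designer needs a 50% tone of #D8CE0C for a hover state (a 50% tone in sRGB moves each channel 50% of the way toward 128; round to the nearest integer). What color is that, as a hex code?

#ACA746

#D8CE0C is rgb(216, 206, 12).
Lerp each channel 50% toward 128:
  R: 216 − 44 = 172 → 172
  G: 206 + 0.5×(128−206) = 206 − 39 = 167 → 167
  B: 12 + 58 = 70 → 70
rgb(172, 167, 70) = #ACA746.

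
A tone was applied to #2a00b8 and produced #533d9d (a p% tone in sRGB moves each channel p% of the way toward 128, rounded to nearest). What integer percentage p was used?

#2a00b8 is rgb(42, 0, 184); #533d9d is rgb(83, 61, 157).
On the G channel (widest range): 61 ≈ 0 + (p/100)(128 − 0), so p ≈ 100×(61 − 0)/(128 − 0) = 6100/128 = 47.66.
p = 48 reproduces all three channels after rounding.

48%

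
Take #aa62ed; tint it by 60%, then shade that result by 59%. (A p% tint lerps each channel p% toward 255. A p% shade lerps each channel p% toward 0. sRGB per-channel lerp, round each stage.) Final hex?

#aa62ed is rgb(170, 98, 237).
A 60% tint moves each channel 60% toward 255:
  R: 170 + 0.6×(255−170) = 170 + 51 = 221 → 221
  G: 98 + 0.6×(255−98) = 98 + 94.2 = 192.2 → 192
  B: 237 + 0.6×(255−237) = 237 + 10.8 = 247.8 → 248
After the tint: rgb(221, 192, 248) = #ddc0f8.
Lerp each channel 59% toward 0:
  R: 221 + 0.59×(0−221) = 221 − 130.39 = 90.61 → 91
  G: 192 − 113.28 = 78.72 → 79
  B: 248 + 0.59×(0−248) = 248 − 146.32 = 101.68 → 102
rgb(91, 79, 102) = #5b4f66.

#5b4f66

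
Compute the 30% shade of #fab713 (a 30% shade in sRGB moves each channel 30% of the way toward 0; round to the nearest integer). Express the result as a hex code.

#fab713 is rgb(250, 183, 19).
A 30% shade moves each channel 30% toward 0:
  R: 250 + 0.3×(0−250) = 250 − 75 = 175 → 175
  G: 183 − 54.9 = 128.1 → 128
  B: 19 − 5.7 = 13.3 → 13
rgb(175, 128, 13) = #af800d.

#af800d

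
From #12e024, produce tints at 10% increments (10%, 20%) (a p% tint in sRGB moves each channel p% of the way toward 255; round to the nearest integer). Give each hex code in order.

#2ae33a, #41e650

#12e024 is rgb(18, 224, 36).
10%: (18 + 23.7 = 41.7→42, 224 + 3.1 = 227.1→227, 36 + 21.9 = 57.9→58) → #2ae33a
20%: (18 + 47.4 = 65.4→65, 224 + 6.2 = 230.2→230, 36 + 43.8 = 79.8→80) → #41e650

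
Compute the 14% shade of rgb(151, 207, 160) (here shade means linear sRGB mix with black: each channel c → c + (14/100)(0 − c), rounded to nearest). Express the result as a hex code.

Per channel, c → c + 0.14(0 − c):
  R: 151 − 21.14 = 129.86 → 130
  G: 207 − 28.98 = 178.02 → 178
  B: 160 − 22.4 = 137.6 → 138
rgb(130, 178, 138) = #82b28a.

#82b28a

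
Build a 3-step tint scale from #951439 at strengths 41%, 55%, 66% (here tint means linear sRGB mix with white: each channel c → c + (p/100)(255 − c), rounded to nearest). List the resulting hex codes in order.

#951439 is rgb(149, 20, 57).
41%: (149 + 43.46 = 192.46→192, 20 + 96.35 = 116.35→116, 57 + 81.18 = 138.18→138) → #c0748a
55%: (149 + 58.3 = 207.3→207, 20 + 129.25 = 149.25→149, 57 + 108.9 = 165.9→166) → #cf95a6
66%: (149 + 69.96 = 218.96→219, 20 + 155.1 = 175.1→175, 57 + 130.68 = 187.68→188) → #dbafbc

#c0748a, #cf95a6, #dbafbc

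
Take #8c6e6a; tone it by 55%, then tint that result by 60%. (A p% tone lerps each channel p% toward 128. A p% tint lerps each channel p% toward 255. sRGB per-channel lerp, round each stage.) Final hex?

#cec9c8

#8c6e6a is rgb(140, 110, 106).
A 55% tone moves each channel 55% toward 128:
  R: 140 − 6.6 = 133.4 → 133
  G: 110 + 0.55×(128−110) = 110 + 9.9 = 119.9 → 120
  B: 106 + 12.1 = 118.1 → 118
After the tone: rgb(133, 120, 118) = #857876.
Lerp each channel 60% toward 255:
  R: 133 + 0.6×(255−133) = 133 + 73.2 = 206.2 → 206
  G: 120 + 81 = 201 → 201
  B: 118 + 82.2 = 200.2 → 200
rgb(206, 201, 200) = #cec9c8.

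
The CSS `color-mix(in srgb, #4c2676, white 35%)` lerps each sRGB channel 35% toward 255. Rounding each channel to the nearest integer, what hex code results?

#4c2676 is rgb(76, 38, 118).
Lerp each channel 35% toward 255:
  R: 76 + 0.35×(255−76) = 76 + 62.65 = 138.65 → 139
  G: 38 + 0.35×(255−38) = 38 + 75.95 = 113.95 → 114
  B: 118 + 0.35×(255−118) = 118 + 47.95 = 165.95 → 166
rgb(139, 114, 166) = #8b72a6.

#8b72a6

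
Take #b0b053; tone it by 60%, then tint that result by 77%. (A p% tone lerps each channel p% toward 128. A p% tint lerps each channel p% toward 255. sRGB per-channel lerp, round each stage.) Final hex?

#b0b053 is rgb(176, 176, 83).
Lerp each channel 60% toward 128:
  R: 176 − 28.8 = 147.2 → 147
  G: 176 − 28.8 = 147.2 → 147
  B: 83 + 0.6×(128−83) = 83 + 27 = 110 → 110
After the tone: rgb(147, 147, 110) = #93936e.
Per channel, c → c + 0.77(255 − c):
  R: 147 + 83.16 = 230.16 → 230
  G: 147 + 0.77×(255−147) = 147 + 83.16 = 230.16 → 230
  B: 110 + 0.77×(255−110) = 110 + 111.65 = 221.65 → 222
rgb(230, 230, 222) = #e6e6de.

#e6e6de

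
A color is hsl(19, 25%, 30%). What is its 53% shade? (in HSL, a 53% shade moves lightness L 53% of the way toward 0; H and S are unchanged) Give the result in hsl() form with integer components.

L moves 53% from 30 toward 0: 30 − 15.9 = 14.1 → 14.
H and S are unchanged.

hsl(19, 25%, 14%)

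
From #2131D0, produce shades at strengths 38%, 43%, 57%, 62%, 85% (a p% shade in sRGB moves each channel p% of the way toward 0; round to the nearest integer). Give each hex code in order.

#2131D0 is rgb(33, 49, 208).
38%: (33 − 12.54 = 20.46→20, 49 − 18.62 = 30.38→30, 208 − 79.04 = 128.96→129) → #141E81
43%: (33 − 14.19 = 18.81→19, 49 − 21.07 = 27.93→28, 208 − 89.44 = 118.56→119) → #131C77
57%: (33 − 18.81 = 14.19→14, 49 − 27.93 = 21.07→21, 208 − 118.56 = 89.44→89) → #0E1559
62%: (33 − 20.46 = 12.54→13, 49 − 30.38 = 18.62→19, 208 − 128.96 = 79.04→79) → #0D134F
85%: (33 − 28.05 = 4.95→5, 49 − 41.65 = 7.35→7, 208 − 176.8 = 31.2→31) → #05071F

#141E81, #131C77, #0E1559, #0D134F, #05071F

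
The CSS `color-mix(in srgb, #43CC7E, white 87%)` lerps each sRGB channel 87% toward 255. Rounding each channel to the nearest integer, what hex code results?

#43CC7E is rgb(67, 204, 126).
Lerp each channel 87% toward 255:
  R: 67 + 0.87×(255−67) = 67 + 163.56 = 230.56 → 231
  G: 204 + 0.87×(255−204) = 204 + 44.37 = 248.37 → 248
  B: 126 + 0.87×(255−126) = 126 + 112.23 = 238.23 → 238
rgb(231, 248, 238) = #E7F8EE.

#E7F8EE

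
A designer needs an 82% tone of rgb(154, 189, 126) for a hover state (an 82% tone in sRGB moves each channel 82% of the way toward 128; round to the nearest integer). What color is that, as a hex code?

An 82% tone moves each channel 82% toward 128:
  R: 154 − 21.32 = 132.68 → 133
  G: 189 + 0.82×(128−189) = 189 − 50.02 = 138.98 → 139
  B: 126 + 1.64 = 127.64 → 128
rgb(133, 139, 128) = #858b80.

#858b80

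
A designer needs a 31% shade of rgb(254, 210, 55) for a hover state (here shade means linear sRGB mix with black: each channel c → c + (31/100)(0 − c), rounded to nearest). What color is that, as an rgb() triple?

rgb(175, 145, 38)

A 31% shade moves each channel 31% toward 0:
  R: 254 + 0.31×(0−254) = 254 − 78.74 = 175.26 → 175
  G: 210 − 65.1 = 144.9 → 145
  B: 55 − 17.05 = 37.95 → 38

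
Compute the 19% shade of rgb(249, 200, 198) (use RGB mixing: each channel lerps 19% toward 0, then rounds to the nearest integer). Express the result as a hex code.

A 19% shade moves each channel 19% toward 0:
  R: 249 + 0.19×(0−249) = 249 − 47.31 = 201.69 → 202
  G: 200 − 38 = 162 → 162
  B: 198 + 0.19×(0−198) = 198 − 37.62 = 160.38 → 160
rgb(202, 162, 160) = #caa2a0.

#caa2a0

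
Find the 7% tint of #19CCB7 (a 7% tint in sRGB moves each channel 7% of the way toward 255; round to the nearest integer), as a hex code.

#29D0BC

#19CCB7 is rgb(25, 204, 183).
A 7% tint moves each channel 7% toward 255:
  R: 25 + 16.1 = 41.1 → 41
  G: 204 + 0.07×(255−204) = 204 + 3.57 = 207.57 → 208
  B: 183 + 0.07×(255−183) = 183 + 5.04 = 188.04 → 188
rgb(41, 208, 188) = #29D0BC.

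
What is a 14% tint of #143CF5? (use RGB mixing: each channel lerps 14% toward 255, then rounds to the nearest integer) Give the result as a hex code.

#143CF5 is rgb(20, 60, 245).
A 14% tint moves each channel 14% toward 255:
  R: 20 + 0.14×(255−20) = 20 + 32.9 = 52.9 → 53
  G: 60 + 27.3 = 87.3 → 87
  B: 245 + 1.4 = 246.4 → 246
rgb(53, 87, 246) = #3557F6.

#3557F6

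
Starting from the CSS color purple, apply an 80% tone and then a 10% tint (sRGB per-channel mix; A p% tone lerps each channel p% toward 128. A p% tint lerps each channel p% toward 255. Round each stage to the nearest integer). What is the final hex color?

#8d758d

CSS purple is rgb(128, 0, 128).
Per channel, c → c + 0.8(128 − c):
  R: 128 + 0.8×(128−128) = 128 + 0 = 128 → 128
  G: 0 + 0.8×(128−0) = 0 + 102.4 = 102.4 → 102
  B: 128 + 0 = 128 → 128
After the tone: rgb(128, 102, 128) = #806680.
Per channel, c → c + 0.1(255 − c):
  R: 128 + 0.1×(255−128) = 128 + 12.7 = 140.7 → 141
  G: 102 + 15.3 = 117.3 → 117
  B: 128 + 12.7 = 140.7 → 141
rgb(141, 117, 141) = #8d758d.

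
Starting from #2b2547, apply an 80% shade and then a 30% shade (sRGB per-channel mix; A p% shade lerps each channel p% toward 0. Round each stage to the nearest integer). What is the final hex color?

#2b2547 is rgb(43, 37, 71).
Per channel, c → c + 0.8(0 − c):
  R: 43 + 0.8×(0−43) = 43 − 34.4 = 8.6 → 9
  G: 37 + 0.8×(0−37) = 37 − 29.6 = 7.4 → 7
  B: 71 − 56.8 = 14.2 → 14
After the shade: rgb(9, 7, 14) = #09070e.
Per channel, c → c + 0.3(0 − c):
  R: 9 − 2.7 = 6.3 → 6
  G: 7 − 2.1 = 4.9 → 5
  B: 14 + 0.3×(0−14) = 14 − 4.2 = 9.8 → 10
rgb(6, 5, 10) = #06050a.

#06050a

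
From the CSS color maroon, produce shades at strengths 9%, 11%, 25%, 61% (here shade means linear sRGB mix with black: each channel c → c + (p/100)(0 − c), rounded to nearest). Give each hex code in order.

CSS maroon is rgb(128, 0, 0).
9%: (128 − 11.52 = 116.48→116, 0→0, 0→0) → #740000
11%: (128 − 14.08 = 113.92→114, 0→0, 0→0) → #720000
25%: (128 − 32 = 96→96, 0→0, 0→0) → #600000
61%: (128 − 78.08 = 49.92→50, 0→0, 0→0) → #320000

#740000, #720000, #600000, #320000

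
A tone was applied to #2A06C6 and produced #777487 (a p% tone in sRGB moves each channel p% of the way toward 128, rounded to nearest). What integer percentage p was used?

#2A06C6 is rgb(42, 6, 198); #777487 is rgb(119, 116, 135).
On the G channel (widest range): 116 ≈ 6 + (p/100)(128 − 6), so p ≈ 100×(116 − 6)/(128 − 6) = 11000/122 = 90.16.
p = 90 reproduces all three channels after rounding.

90%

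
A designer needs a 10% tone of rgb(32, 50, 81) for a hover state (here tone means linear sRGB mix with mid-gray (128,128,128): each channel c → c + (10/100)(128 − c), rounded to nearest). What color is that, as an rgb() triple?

rgb(42, 58, 86)

Per channel, c → c + 0.1(128 − c):
  R: 32 + 0.1×(128−32) = 32 + 9.6 = 41.6 → 42
  G: 50 + 0.1×(128−50) = 50 + 7.8 = 57.8 → 58
  B: 81 + 0.1×(128−81) = 81 + 4.7 = 85.7 → 86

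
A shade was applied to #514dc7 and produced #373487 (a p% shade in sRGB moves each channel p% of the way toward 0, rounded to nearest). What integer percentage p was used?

#514dc7 is rgb(81, 77, 199); #373487 is rgb(55, 52, 135).
On the B channel (widest range): 135 ≈ 199 + (p/100)(0 − 199), so p ≈ 100×(135 − 199)/(0 − 199) = -6400/-199 = 32.16.
p = 32 reproduces all three channels after rounding.

32%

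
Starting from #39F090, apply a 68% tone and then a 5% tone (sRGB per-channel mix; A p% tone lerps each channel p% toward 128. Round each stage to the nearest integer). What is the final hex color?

#6AA285

#39F090 is rgb(57, 240, 144).
A 68% tone moves each channel 68% toward 128:
  R: 57 + 48.28 = 105.28 → 105
  G: 240 − 76.16 = 163.84 → 164
  B: 144 + 0.68×(128−144) = 144 − 10.88 = 133.12 → 133
After the tone: rgb(105, 164, 133) = #69A485.
Per channel, c → c + 0.05(128 − c):
  R: 105 + 1.15 = 106.15 → 106
  G: 164 + 0.05×(128−164) = 164 − 1.8 = 162.2 → 162
  B: 133 + 0.05×(128−133) = 133 − 0.25 = 132.75 → 133
rgb(106, 162, 133) = #6AA285.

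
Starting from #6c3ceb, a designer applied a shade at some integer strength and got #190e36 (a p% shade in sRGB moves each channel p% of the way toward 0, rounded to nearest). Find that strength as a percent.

#6c3ceb is rgb(108, 60, 235); #190e36 is rgb(25, 14, 54).
On the B channel (widest range): 54 ≈ 235 + (p/100)(0 − 235), so p ≈ 100×(54 − 235)/(0 − 235) = -18100/-235 = 77.02.
p = 77 reproduces all three channels after rounding.

77%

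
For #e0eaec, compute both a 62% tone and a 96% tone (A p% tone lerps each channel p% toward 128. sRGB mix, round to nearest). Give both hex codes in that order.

#e0eaec is rgb(224, 234, 236).
62% tone:
  R: 224 − 59.52 = 164.48 → 164
  G: 234 + 0.62×(128−234) = 234 − 65.72 = 168.28 → 168
  B: 236 − 66.96 = 169.04 → 169
  → #a4a8a9
96% tone:
  R: 224 + 0.96×(128−224) = 224 − 92.16 = 131.84 → 132
  G: 234 − 101.76 = 132.24 → 132
  B: 236 − 103.68 = 132.32 → 132
  → #848484

#a4a8a9, #848484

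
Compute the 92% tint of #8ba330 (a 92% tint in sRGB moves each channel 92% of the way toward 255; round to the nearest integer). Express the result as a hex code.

#f6f8ee

#8ba330 is rgb(139, 163, 48).
Lerp each channel 92% toward 255:
  R: 139 + 0.92×(255−139) = 139 + 106.72 = 245.72 → 246
  G: 163 + 0.92×(255−163) = 163 + 84.64 = 247.64 → 248
  B: 48 + 0.92×(255−48) = 48 + 190.44 = 238.44 → 238
rgb(246, 248, 238) = #f6f8ee.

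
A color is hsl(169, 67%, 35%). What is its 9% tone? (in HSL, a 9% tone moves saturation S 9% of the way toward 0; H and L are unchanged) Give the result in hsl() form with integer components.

hsl(169, 61%, 35%)

S moves 9% from 67 toward 0: 67 − 6.03 = 60.97 → 61.
H and L are unchanged.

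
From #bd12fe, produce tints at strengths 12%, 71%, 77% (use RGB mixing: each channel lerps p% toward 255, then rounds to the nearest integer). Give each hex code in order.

#bd12fe is rgb(189, 18, 254).
12%: (189 + 7.92 = 196.92→197, 18 + 28.44 = 46.44→46, 254→254) → #c52efe
71%: (189 + 46.86 = 235.86→236, 18 + 168.27 = 186.27→186, 254 + 0.71 = 254.71→255) → #ecbaff
77%: (189 + 50.82 = 239.82→240, 18 + 182.49 = 200.49→200, 254 + 0.77 = 254.77→255) → #f0c8ff

#c52efe, #ecbaff, #f0c8ff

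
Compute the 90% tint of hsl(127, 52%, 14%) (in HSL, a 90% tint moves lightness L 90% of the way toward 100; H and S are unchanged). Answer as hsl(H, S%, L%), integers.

L moves 90% from 14 toward 100: 14 + 77.4 = 91.4 → 91.
H and S are unchanged.

hsl(127, 52%, 91%)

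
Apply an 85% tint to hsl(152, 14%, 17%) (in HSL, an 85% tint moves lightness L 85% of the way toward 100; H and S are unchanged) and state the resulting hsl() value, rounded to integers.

hsl(152, 14%, 88%)

L moves 85% from 17 toward 100: 17 + 70.55 = 87.55 → 88.
H and S are unchanged.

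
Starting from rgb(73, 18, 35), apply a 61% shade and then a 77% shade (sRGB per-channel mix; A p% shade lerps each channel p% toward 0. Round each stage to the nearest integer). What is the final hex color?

#060203

A 61% shade moves each channel 61% toward 0:
  R: 73 − 44.53 = 28.47 → 28
  G: 18 − 10.98 = 7.02 → 7
  B: 35 + 0.61×(0−35) = 35 − 21.35 = 13.65 → 14
After the shade: rgb(28, 7, 14) = #1C070E.
A 77% shade moves each channel 77% toward 0:
  R: 28 + 0.77×(0−28) = 28 − 21.56 = 6.44 → 6
  G: 7 − 5.39 = 1.61 → 2
  B: 14 + 0.77×(0−14) = 14 − 10.78 = 3.22 → 3
rgb(6, 2, 3) = #060203.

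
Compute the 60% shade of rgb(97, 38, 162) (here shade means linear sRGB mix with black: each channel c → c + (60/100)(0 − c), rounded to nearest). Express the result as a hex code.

#270F41

A 60% shade moves each channel 60% toward 0:
  R: 97 + 0.6×(0−97) = 97 − 58.2 = 38.8 → 39
  G: 38 + 0.6×(0−38) = 38 − 22.8 = 15.2 → 15
  B: 162 − 97.2 = 64.8 → 65
rgb(39, 15, 65) = #270F41.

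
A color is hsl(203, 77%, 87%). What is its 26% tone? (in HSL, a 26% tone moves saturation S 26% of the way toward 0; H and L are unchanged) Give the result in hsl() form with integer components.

S moves 26% from 77 toward 0: 77 − 20.02 = 56.98 → 57.
H and L are unchanged.

hsl(203, 57%, 87%)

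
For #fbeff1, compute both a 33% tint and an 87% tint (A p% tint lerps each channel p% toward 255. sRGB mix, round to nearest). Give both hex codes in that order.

#fcf4f6, #fefdfd

#fbeff1 is rgb(251, 239, 241).
33% tint:
  R: 251 + 1.32 = 252.32 → 252
  G: 239 + 5.28 = 244.28 → 244
  B: 241 + 4.62 = 245.62 → 246
  → #fcf4f6
87% tint:
  R: 251 + 3.48 = 254.48 → 254
  G: 239 + 13.92 = 252.92 → 253
  B: 241 + 0.87×(255−241) = 241 + 12.18 = 253.18 → 253
  → #fefdfd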